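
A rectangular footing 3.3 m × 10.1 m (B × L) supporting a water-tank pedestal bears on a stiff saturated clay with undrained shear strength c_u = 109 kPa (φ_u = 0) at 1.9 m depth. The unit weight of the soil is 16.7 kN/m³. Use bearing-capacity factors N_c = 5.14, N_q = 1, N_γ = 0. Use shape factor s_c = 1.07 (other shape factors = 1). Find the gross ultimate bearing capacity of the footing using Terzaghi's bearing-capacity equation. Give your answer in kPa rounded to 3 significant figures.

q_ult ≈ 631 kPa

Effective surcharge at the founding depth q = γ·D_f = 16.7 × 1.9 = 31.73 kPa.
q_ult = c·N_c·s_c + q·N_q
     = 109 × 5.14 × 1.07 + 31.73 × 1
     = 599.48 + 31.73 = 631.21 kPa.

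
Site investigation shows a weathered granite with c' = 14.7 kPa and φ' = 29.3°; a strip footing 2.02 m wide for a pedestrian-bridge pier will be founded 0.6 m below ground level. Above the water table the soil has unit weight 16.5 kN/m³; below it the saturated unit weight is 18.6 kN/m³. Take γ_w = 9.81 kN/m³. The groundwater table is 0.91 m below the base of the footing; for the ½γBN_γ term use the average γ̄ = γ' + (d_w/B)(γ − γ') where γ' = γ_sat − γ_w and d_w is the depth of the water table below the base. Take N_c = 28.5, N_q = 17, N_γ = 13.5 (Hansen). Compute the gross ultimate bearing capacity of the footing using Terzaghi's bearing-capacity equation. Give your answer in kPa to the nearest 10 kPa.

q_ult ≈ 750 kPa

Effective surcharge at the founding depth q = γ·D_f = 16.5 × 0.6 = 9.9 kPa.
With d_w = 0.91 m < B, γ̄ = 8.79 + (0.91/2.02) × (16.5 − 8.79) = 12.263 kN/m³.
q_ult = c·N_c + q·N_q + 0.5·γ·B·N_γ
     = 14.7 × 28.5 + 9.9 × 17 + 0.5 × 12.263 × 2.02 × 13.5
     = 418.95 + 168.3 + 167.21 = 754.46 kPa.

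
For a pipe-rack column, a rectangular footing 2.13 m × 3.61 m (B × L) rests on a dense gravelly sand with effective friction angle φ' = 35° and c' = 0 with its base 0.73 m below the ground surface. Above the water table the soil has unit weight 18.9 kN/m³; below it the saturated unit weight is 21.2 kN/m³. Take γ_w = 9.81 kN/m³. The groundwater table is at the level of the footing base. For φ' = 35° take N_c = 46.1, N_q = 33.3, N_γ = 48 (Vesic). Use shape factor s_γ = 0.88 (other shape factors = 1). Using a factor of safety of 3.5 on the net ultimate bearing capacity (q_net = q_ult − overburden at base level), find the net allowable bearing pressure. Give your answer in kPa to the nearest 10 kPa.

Effective surcharge at the founding depth q = γ·D_f = 18.9 × 0.73 = 13.797 kPa.
The water table coincides with the base, so in the self-weight term γ → γ' = 11.39 kN/m³.
q_ult = q·N_q + 0.5·γ·B·N_γ·s_γ
     = 13.797 × 33.3 + 0.5 × 11.39 × 2.13 × 48 × 0.88
     = 459.44 + 512.39 = 971.83 kPa.
q_net = 971.83 − 13.797 = 958.03 kPa.
q_all(net) = 958.03 / 3.5 = 273.72 kPa.

q_all(net) ≈ 270 kPa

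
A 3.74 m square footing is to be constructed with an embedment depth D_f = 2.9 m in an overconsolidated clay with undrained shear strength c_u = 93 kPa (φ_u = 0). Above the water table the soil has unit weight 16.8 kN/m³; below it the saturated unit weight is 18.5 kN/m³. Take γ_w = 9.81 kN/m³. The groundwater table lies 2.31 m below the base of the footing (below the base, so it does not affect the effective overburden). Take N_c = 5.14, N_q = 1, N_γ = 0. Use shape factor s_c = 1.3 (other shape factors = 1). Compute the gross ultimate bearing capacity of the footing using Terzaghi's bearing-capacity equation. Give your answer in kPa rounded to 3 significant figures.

q_ult ≈ 670 kPa

Effective surcharge at the founding depth q = γ·D_f = 16.8 × 2.9 = 48.72 kPa.
q_ult = c·N_c·s_c + q·N_q
     = 93 × 5.14 × 1.3 + 48.72 × 1
     = 621.43 + 48.72 = 670.15 kPa.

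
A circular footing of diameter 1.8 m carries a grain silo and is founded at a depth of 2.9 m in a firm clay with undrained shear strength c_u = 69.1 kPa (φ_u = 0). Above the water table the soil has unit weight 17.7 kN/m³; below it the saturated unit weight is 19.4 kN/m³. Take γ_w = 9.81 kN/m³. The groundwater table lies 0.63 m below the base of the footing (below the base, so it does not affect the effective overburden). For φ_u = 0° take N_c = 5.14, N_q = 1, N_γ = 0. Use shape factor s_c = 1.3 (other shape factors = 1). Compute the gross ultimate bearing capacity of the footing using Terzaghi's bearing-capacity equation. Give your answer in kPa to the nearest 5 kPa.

q = γ·D_f = 17.7 × 2.9 = 51.33 kPa.
c·N_c·s_c = 69.1 × 5.14 × 1.3 = 461.73 kPa
q·N_q = 51.33 × 1 = 51.33 kPa
q_ult = 461.73 + 51.33 = 513.06 kPa.

q_ult ≈ 515 kPa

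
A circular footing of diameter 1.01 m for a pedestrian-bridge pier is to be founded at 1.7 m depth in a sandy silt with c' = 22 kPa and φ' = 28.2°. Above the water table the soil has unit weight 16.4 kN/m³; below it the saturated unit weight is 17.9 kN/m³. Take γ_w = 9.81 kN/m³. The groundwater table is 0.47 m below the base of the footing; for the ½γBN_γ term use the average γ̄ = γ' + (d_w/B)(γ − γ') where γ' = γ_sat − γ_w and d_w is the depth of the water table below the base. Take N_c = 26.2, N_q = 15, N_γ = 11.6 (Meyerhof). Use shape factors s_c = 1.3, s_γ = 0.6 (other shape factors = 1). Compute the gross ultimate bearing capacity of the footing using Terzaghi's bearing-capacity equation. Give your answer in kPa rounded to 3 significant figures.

Effective surcharge at the founding depth q = γ·D_f = 16.4 × 1.7 = 27.88 kPa.
With d_w = 0.47 m < B, γ̄ = 8.09 + (0.47/1.01) × (16.4 − 8.09) = 11.957 kN/m³.
q_ult = c·N_c·s_c + q·N_q + 0.5·γ·B·N_γ·s_γ
     = 22 × 26.2 × 1.3 + 27.88 × 15 + 0.5 × 11.957 × 1.01 × 11.6 × 0.6
     = 749.32 + 418.2 + 42.027 = 1209.5 kPa.

q_ult ≈ 1210 kPa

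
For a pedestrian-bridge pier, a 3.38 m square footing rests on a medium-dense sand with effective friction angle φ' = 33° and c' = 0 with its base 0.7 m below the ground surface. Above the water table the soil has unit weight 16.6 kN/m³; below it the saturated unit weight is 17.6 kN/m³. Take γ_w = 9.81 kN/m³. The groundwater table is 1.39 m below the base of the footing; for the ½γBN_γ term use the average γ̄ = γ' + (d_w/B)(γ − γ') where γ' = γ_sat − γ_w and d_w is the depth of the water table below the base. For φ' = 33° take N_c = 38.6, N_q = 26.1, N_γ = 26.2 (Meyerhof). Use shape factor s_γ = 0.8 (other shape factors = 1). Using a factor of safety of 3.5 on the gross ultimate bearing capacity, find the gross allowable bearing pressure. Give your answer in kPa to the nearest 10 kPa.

q_all ≈ 200 kPa

Effective surcharge at the founding depth q = γ·D_f = 16.6 × 0.7 = 11.62 kPa.
With d_w = 1.39 m < B, γ̄ = 7.79 + (1.39/3.38) × (16.6 − 7.79) = 11.413 kN/m³.
q_ult = q·N_q + 0.5·γ·B·N_γ·s_γ
     = 11.62 × 26.1 + 0.5 × 11.413 × 3.38 × 26.2 × 0.8
     = 303.28 + 404.28 = 707.56 kPa.
q_all = 707.56 / 3.5 = 202.16 kPa.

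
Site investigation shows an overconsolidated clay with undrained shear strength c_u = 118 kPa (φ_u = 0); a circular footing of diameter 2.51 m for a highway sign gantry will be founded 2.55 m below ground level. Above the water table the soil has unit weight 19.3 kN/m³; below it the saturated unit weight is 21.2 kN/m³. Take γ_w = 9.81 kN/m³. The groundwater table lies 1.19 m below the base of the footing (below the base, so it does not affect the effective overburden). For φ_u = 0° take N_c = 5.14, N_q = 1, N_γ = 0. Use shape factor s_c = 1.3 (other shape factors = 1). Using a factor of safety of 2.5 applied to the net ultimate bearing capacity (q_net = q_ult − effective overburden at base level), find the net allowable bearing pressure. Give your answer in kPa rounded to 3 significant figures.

q = γ·D_f = 19.3 × 2.55 = 49.215 kPa.
c·N_c·s_c = 118 × 5.14 × 1.3 = 788.48 kPa
q·N_q = 49.215 × 1 = 49.215 kPa
q_ult = 788.48 + 49.215 = 837.69 kPa.
Net ultimate: q_net = 837.69 − 49.215 = 788.48 kPa.
q_all(net) = 788.48 / 2.5 = 315.39 kPa.

q_all(net) ≈ 315 kPa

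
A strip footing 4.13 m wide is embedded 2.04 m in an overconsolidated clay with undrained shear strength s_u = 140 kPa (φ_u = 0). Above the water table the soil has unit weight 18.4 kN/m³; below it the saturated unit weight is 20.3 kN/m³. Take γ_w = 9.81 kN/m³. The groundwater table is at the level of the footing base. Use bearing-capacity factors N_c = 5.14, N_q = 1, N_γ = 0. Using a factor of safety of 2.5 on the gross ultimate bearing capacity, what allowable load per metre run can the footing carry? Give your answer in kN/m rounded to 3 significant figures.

Overburden at base level: q = 18.4 × 2.04 = 37.536 kPa.
Cohesion term c·N_c = 140 × 5.14 = 719.6 kPa; surcharge term q·N_q = 37.536 × 1 = 37.536 kPa.
q_ult = 719.6 + 37.536 = 757.14 kPa.
Gross allowable pressure q_all = 757.14 / 2.5 = 302.85 kPa.
Allowable wall load = q_all × B = 302.85 × 4.13 = 1250.8 kN per metre run.

≈ 1250 kN/m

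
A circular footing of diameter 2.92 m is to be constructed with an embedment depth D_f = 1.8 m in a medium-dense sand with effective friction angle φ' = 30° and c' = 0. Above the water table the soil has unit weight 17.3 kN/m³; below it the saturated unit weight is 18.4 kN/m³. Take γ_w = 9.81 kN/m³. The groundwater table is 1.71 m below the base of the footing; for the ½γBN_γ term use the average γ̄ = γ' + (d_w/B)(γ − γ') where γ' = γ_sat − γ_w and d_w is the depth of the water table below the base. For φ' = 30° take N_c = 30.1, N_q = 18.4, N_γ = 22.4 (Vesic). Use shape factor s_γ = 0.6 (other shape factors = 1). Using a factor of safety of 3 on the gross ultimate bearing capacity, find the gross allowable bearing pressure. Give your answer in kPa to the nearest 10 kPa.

q_all ≈ 280 kPa

Overburden at base level: q = 17.3 × 1.8 = 31.14 kPa.
The water table is 1.71 m below the base (< B = 2.92 m), so the ½γBN_γ term uses γ̄ = γ' + (d_w/B)(γ − γ') = 8.59 + (1.71/2.92)(17.3 − 8.59) = 13.691 kN/m³.
Surcharge term q·N_q = 31.14 × 18.4 = 572.98 kPa; self-weight term 0.5·γ·B·N_γ·s_γ = 0.5 × 13.691 × 2.92 × 22.4 × 0.6 = 268.64 kPa.
q_ult = 572.98 + 268.64 = 841.62 kPa.
q_all = 841.62 / 3 = 280.54 kPa.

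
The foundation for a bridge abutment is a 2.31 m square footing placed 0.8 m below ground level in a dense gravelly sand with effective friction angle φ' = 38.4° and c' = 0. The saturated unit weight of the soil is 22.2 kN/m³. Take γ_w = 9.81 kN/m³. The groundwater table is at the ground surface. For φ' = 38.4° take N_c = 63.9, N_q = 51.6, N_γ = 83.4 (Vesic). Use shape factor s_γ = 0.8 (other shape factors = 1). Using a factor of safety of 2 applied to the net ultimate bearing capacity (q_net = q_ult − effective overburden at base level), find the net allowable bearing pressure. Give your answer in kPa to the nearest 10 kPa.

With the water table at the surface the whole profile is submerged: γ' = 22.2 − 9.81 = 12.39 kN/m³, so q = γ'·D_f = 9.912 kPa; the same γ' applies in the ½γBN_γ term.
q_ult = q·N_q + 0.5·γ·B·N_γ·s_γ
     = 9.912 × 51.6 + 0.5 × 12.39 × 2.31 × 83.4 × 0.8
     = 511.46 + 954.79 = 1466.3 kPa.
Net ultimate: q_net = 1466.3 − 9.912 = 1456.3 kPa.
q_all(net) = 1456.3 / 2 = 728.17 kPa.

q_all(net) ≈ 730 kPa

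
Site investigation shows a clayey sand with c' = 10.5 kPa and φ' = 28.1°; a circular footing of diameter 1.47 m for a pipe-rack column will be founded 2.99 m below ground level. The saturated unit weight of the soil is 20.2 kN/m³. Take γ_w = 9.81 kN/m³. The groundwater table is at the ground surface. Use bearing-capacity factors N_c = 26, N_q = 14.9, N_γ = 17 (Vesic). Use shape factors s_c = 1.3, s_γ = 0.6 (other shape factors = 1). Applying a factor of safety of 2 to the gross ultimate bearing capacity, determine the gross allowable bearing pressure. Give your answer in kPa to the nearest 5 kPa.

q_all ≈ 450 kPa

γ' = 20.2 − 9.81 = 10.39 kN/m³ (submerged throughout). q = 10.39 × 2.99 = 31.066 kPa; the same γ' applies in the ½γBN_γ term.
c·N_c·s_c = 10.5 × 26 × 1.3 = 354.9 kPa
q·N_q = 31.066 × 14.9 = 462.88 kPa
0.5·γ·B·N_γ·s_γ = 0.5 × 10.39 × 1.47 × 17 × 0.6 = 77.894 kPa
q_ult = 354.9 + 462.88 + 77.894 = 895.68 kPa.
q_all = q_ult / FS = 895.68 / 2 = 447.84 kPa.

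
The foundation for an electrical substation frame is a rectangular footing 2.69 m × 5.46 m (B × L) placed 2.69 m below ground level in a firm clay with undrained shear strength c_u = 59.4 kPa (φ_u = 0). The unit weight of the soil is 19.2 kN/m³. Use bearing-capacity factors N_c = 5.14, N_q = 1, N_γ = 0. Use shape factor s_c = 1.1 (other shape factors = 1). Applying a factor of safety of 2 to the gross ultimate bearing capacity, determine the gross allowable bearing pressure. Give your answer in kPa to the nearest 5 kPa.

Overburden at base level: q = 19.2 × 2.69 = 51.648 kPa.
Cohesion term c·N_c·s_c = 59.4 × 5.14 × 1.1 = 335.85 kPa; surcharge term q·N_q = 51.648 × 1 = 51.648 kPa.
q_ult = 335.85 + 51.648 = 387.5 kPa.
q_all = q_ult / FS = 387.5 / 2 = 193.75 kPa.

q_all ≈ 195 kPa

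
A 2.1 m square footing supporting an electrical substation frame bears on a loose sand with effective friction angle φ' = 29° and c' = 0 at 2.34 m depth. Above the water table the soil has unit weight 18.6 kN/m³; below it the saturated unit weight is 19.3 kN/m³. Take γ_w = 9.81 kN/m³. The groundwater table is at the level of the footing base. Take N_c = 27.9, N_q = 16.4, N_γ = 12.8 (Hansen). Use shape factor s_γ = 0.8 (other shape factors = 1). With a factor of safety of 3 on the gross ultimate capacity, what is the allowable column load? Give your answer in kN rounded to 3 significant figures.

Effective surcharge at the founding depth q = γ·D_f = 18.6 × 2.34 = 43.524 kPa.
The water table coincides with the base, so in the self-weight term γ → γ' = 9.49 kN/m³.
q_ult = q·N_q + 0.5·γ·B·N_γ·s_γ
     = 43.524 × 16.4 + 0.5 × 9.49 × 2.1 × 12.8 × 0.8
     = 713.79 + 102.04 = 815.83 kPa.
Gross allowable pressure q_all = 815.83 / 3 = 271.94 kPa.
Footing area = 4.41 m², so allowable column load = 271.94 × 4.41 = 1199.3 kN.

P_all ≈ 1200 kN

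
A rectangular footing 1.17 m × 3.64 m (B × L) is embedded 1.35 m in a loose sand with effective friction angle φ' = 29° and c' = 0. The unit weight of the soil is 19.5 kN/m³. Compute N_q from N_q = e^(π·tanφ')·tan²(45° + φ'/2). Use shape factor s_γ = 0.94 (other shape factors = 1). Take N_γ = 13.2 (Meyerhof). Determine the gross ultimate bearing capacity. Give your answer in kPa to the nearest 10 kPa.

tan29° = 0.5543, so N_q = e^(π×0.5543)·tan²(59.5°) = 5.705 × 2.882 = 16.44.
Effective surcharge at the founding depth q = γ·D_f = 19.5 × 1.35 = 26.325 kPa.
q_ult = q·N_q + 0.5·γ·B·N_γ·s_γ
     = 26.325 × 16.443 + 0.5 × 19.5 × 1.17 × 13.2 × 0.94
     = 432.87 + 141.54 = 574.41 kPa.

q_ult ≈ 570 kPa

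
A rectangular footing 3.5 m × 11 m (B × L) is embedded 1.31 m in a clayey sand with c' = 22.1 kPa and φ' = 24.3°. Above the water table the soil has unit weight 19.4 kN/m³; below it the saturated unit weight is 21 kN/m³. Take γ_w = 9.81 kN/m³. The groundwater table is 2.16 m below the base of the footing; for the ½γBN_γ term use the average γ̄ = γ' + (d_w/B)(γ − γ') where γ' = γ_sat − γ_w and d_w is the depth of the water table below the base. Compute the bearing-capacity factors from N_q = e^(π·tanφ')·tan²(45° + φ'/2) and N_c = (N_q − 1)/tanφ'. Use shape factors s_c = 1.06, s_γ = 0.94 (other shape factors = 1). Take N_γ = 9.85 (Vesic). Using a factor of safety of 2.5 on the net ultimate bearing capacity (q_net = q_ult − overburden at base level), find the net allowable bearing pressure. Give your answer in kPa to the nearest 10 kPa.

q_all(net) ≈ 380 kPa

N_q = e^(π·tan24.3°)·tan²(57.15°) = 9.91; N_c = (N_q − 1)/tanφ' = 19.73.
q = γ·D_f = 19.4 × 1.31 = 25.414 kPa.
γ' = 11.19 kN/m³; averaging over the depth B below the base, γ̄ = γ' + (d_w/B)(γ − γ') = 16.257 kN/m³.
c·N_c·s_c = 22.1 × 19.729 × 1.06 = 462.18 kPa
q·N_q = 25.414 × 9.9081 = 251.8 kPa
0.5·γ·B·N_γ·s_γ = 0.5 × 16.257 × 3.5 × 9.85 × 0.94 = 263.41 kPa
q_ult = 462.18 + 251.8 + 263.41 = 977.39 kPa.
q_net = 977.39 − 25.414 = 951.98 kPa.
q_all(net) = 951.98 / 2.5 = 380.79 kPa.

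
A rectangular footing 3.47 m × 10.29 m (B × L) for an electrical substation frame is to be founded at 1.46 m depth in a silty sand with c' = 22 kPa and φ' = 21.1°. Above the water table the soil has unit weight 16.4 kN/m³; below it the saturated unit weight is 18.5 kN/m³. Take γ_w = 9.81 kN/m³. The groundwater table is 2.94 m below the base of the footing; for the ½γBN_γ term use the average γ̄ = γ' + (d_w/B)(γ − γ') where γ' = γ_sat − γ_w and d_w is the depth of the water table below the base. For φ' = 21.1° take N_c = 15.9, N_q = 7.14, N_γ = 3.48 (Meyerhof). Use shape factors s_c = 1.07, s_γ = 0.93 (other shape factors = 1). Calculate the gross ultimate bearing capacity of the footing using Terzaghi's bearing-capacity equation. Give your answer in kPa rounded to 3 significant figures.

q = γ·D_f = 16.4 × 1.46 = 23.944 kPa.
γ' = 8.69 kN/m³; averaging over the depth B below the base, γ̄ = γ' + (d_w/B)(γ − γ') = 15.222 kN/m³.
c·N_c·s_c = 22 × 15.9 × 1.07 = 374.29 kPa
q·N_q = 23.944 × 7.14 = 170.96 kPa
0.5·γ·B·N_γ·s_γ = 0.5 × 15.222 × 3.47 × 3.48 × 0.93 = 85.476 kPa
q_ult = 374.29 + 170.96 + 85.476 = 630.72 kPa.

q_ult ≈ 631 kPa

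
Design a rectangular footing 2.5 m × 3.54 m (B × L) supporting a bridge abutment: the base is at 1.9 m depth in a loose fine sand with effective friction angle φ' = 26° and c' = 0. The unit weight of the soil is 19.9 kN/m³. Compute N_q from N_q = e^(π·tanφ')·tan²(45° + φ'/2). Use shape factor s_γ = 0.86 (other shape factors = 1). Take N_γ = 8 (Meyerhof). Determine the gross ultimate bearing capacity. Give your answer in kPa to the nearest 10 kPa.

q_ult ≈ 620 kPa

tan26° = 0.4877, so N_q = e^(π×0.4877)·tan²(58°) = 4.629 × 2.561 = 11.85.
Overburden at base level: q = 19.9 × 1.9 = 37.81 kPa.
Surcharge term q·N_q = 37.81 × 11.854 = 448.21 kPa; self-weight term 0.5·γ·B·N_γ·s_γ = 0.5 × 19.9 × 2.5 × 8 × 0.86 = 171.14 kPa.
q_ult = 448.21 + 171.14 = 619.35 kPa.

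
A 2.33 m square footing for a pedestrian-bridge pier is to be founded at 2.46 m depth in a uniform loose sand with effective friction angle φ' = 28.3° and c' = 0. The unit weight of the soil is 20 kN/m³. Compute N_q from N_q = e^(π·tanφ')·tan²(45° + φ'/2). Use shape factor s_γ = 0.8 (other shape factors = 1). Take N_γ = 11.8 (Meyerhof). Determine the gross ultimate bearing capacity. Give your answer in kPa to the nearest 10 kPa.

q_ult ≈ 970 kPa

tan28.3° = 0.5384, so N_q = e^(π×0.5384)·tan²(59.15°) = 5.428 × 2.803 = 15.21.
Effective surcharge at the founding depth q = γ·D_f = 20 × 2.46 = 49.2 kPa.
q_ult = q·N_q + 0.5·γ·B·N_γ·s_γ
     = 49.2 × 15.214 + 0.5 × 20 × 2.33 × 11.8 × 0.8
     = 748.54 + 219.95 = 968.49 kPa.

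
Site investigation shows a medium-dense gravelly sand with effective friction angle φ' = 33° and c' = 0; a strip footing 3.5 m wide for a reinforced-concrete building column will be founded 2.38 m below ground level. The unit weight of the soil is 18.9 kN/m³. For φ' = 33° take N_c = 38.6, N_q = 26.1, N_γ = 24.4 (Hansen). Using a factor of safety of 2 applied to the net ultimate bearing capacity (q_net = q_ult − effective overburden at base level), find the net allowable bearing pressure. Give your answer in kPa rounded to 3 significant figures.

q_all(net) ≈ 968 kPa

Overburden at base level: q = 18.9 × 2.38 = 44.982 kPa.
Surcharge term q·N_q = 44.982 × 26.1 = 1174 kPa; self-weight term 0.5·γ·B·N_γ = 0.5 × 18.9 × 3.5 × 24.4 = 807.03 kPa.
q_ult = 1174 + 807.03 = 1981.1 kPa.
Net ultimate: q_net = 1981.1 − 44.982 = 1936.1 kPa.
q_all(net) = 1936.1 / 2 = 968.04 kPa.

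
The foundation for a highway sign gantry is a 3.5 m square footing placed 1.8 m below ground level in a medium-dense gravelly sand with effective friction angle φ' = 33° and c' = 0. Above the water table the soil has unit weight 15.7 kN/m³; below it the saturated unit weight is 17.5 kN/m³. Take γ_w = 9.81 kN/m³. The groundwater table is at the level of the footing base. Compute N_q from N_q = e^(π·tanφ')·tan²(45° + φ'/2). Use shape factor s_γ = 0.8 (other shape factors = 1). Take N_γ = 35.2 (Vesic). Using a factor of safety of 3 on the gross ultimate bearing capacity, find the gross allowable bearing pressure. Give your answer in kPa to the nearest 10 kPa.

q_all ≈ 370 kPa

N_q = e^(π·tan33°)·tan²(61.5°) = 26.09.
Overburden at base level: q = 15.7 × 1.8 = 28.26 kPa.
Below the base the soil is submerged, so the ½γBN_γ term uses γ' = 17.5 − 9.81 = 7.69 kN/m³.
Surcharge term q·N_q = 28.26 × 26.092 = 737.36 kPa; self-weight term 0.5·γ·B·N_γ·s_γ = 0.5 × 7.69 × 3.5 × 35.2 × 0.8 = 378.96 kPa.
q_ult = 737.36 + 378.96 = 1116.3 kPa.
q_all = 1116.3 / 3 = 372.11 kPa.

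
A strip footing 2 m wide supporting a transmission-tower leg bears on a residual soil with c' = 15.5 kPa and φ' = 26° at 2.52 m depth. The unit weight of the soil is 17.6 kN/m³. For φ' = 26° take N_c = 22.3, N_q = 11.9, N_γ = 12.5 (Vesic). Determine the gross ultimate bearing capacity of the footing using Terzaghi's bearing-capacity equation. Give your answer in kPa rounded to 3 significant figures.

q = γ·D_f = 17.6 × 2.52 = 44.352 kPa.
c·N_c = 15.5 × 22.3 = 345.65 kPa
q·N_q = 44.352 × 11.9 = 527.79 kPa
0.5·γ·B·N_γ = 0.5 × 17.6 × 2 × 12.5 = 220 kPa
q_ult = 345.65 + 527.79 + 220 = 1093.4 kPa.

q_ult ≈ 1090 kPa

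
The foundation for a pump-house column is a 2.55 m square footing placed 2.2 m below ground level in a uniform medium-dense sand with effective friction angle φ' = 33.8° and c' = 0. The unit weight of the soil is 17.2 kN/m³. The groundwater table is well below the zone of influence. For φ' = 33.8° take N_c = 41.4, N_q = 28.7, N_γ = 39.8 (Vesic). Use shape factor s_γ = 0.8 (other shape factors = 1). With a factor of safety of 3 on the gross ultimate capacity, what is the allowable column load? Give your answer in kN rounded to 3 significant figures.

Effective surcharge at the founding depth q = γ·D_f = 17.2 × 2.2 = 37.84 kPa.
q_ult = q·N_q + 0.5·γ·B·N_γ·s_γ
     = 37.84 × 28.7 + 0.5 × 17.2 × 2.55 × 39.8 × 0.8
     = 1086 + 698.25 = 1784.3 kPa.
Gross allowable pressure q_all = 1784.3 / 3 = 594.75 kPa.
Footing area = 6.5025 m², so allowable column load = 594.75 × 6.5025 = 3867.4 kN.

P_all ≈ 3870 kN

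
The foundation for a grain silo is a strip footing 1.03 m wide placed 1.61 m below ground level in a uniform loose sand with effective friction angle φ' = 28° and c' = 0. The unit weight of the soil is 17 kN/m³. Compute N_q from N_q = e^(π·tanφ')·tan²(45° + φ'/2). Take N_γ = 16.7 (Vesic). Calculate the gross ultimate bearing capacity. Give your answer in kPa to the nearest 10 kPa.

tan28° = 0.5317, so N_q = e^(π×0.5317)·tan²(59°) = 5.314 × 2.77 = 14.72.
Overburden at base level: q = 17 × 1.61 = 27.37 kPa.
Surcharge term q·N_q = 27.37 × 14.72 = 402.88 kPa; self-weight term 0.5·γ·B·N_γ = 0.5 × 17 × 1.03 × 16.7 = 146.21 kPa.
q_ult = 402.88 + 146.21 = 549.09 kPa.

q_ult ≈ 550 kPa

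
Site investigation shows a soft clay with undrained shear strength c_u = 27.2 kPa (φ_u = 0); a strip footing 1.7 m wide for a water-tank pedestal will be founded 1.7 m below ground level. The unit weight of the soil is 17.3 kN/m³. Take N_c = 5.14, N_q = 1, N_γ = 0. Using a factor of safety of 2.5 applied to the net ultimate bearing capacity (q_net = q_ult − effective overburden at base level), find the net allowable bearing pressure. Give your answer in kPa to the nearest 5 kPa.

Overburden at base level: q = 17.3 × 1.7 = 29.41 kPa.
Cohesion term c·N_c = 27.2 × 5.14 = 139.81 kPa; surcharge term q·N_q = 29.41 × 1 = 29.41 kPa.
q_ult = 139.81 + 29.41 = 169.22 kPa.
Net ultimate: q_net = 169.22 − 29.41 = 139.81 kPa.
q_all(net) = 139.81 / 2.5 = 55.923 kPa.

q_all(net) ≈ 55 kPa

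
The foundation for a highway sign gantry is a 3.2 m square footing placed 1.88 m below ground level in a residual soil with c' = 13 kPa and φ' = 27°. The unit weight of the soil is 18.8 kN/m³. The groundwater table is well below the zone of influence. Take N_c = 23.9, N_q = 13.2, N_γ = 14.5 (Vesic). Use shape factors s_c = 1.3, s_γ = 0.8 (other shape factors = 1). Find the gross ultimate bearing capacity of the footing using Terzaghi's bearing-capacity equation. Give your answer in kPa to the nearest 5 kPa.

Effective surcharge at the founding depth q = γ·D_f = 18.8 × 1.88 = 35.344 kPa.
q_ult = c·N_c·s_c + q·N_q + 0.5·γ·B·N_γ·s_γ
     = 13 × 23.9 × 1.3 + 35.344 × 13.2 + 0.5 × 18.8 × 3.2 × 14.5 × 0.8
     = 403.91 + 466.54 + 348.93 = 1219.4 kPa.

q_ult ≈ 1220 kPa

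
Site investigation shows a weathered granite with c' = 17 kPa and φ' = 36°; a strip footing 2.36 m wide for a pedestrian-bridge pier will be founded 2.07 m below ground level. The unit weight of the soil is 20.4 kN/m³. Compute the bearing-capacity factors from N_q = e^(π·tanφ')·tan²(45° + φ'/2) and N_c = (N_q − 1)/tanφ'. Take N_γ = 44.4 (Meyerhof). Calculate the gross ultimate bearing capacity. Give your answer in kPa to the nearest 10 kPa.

tan36° = 0.7265, so N_q = e^(π×0.7265)·tan²(63°) = 9.801 × 3.852 = 37.75.
N_c = (37.75 − 1)/tan36° = 50.59.
Effective surcharge at the founding depth q = γ·D_f = 20.4 × 2.07 = 42.228 kPa.
q_ult = c·N_c + q·N_q + 0.5·γ·B·N_γ
     = 17 × 50.585 + 42.228 × 37.752 + 0.5 × 20.4 × 2.36 × 44.4
     = 859.95 + 1594.2 + 1068.8 = 3523 kPa.

q_ult ≈ 3520 kPa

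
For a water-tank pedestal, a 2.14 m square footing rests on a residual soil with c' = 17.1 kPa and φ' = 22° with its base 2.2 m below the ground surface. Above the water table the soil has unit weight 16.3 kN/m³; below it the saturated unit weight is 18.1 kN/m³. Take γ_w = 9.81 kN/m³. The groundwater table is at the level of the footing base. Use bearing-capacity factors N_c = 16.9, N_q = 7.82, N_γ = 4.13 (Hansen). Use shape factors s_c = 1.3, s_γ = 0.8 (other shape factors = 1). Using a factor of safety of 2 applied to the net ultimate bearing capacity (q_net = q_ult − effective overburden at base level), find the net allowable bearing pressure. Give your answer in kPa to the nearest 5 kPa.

Overburden at base level: q = 16.3 × 2.2 = 35.86 kPa.
Below the base the soil is submerged, so the ½γBN_γ term uses γ' = 18.1 − 9.81 = 8.29 kN/m³.
Cohesion term c·N_c·s_c = 17.1 × 16.9 × 1.3 = 375.69 kPa; surcharge term q·N_q = 35.86 × 7.82 = 280.43 kPa; self-weight term 0.5·γ·B·N_γ·s_γ = 0.5 × 8.29 × 2.14 × 4.13 × 0.8 = 29.307 kPa.
q_ult = 375.69 + 280.43 + 29.307 = 685.42 kPa.
Net ultimate: q_net = 685.42 − 35.86 = 649.56 kPa.
q_all(net) = 649.56 / 2 = 324.78 kPa.

q_all(net) ≈ 325 kPa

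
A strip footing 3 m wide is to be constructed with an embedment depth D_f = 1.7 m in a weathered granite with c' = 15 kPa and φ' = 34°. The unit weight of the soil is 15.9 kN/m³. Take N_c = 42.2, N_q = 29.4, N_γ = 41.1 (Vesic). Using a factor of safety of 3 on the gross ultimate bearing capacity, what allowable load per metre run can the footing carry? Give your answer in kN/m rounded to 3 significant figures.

≈ 2410 kN/m

q = γ·D_f = 15.9 × 1.7 = 27.03 kPa.
c·N_c = 15 × 42.2 = 633 kPa
q·N_q = 27.03 × 29.4 = 794.68 kPa
0.5·γ·B·N_γ = 0.5 × 15.9 × 3 × 41.1 = 980.24 kPa
q_ult = 633 + 794.68 + 980.24 = 2407.9 kPa.
Gross allowable pressure q_all = 2407.9 / 3 = 802.64 kPa.
Allowable wall load = q_all × B = 802.64 × 3 = 2407.9 kN per metre run.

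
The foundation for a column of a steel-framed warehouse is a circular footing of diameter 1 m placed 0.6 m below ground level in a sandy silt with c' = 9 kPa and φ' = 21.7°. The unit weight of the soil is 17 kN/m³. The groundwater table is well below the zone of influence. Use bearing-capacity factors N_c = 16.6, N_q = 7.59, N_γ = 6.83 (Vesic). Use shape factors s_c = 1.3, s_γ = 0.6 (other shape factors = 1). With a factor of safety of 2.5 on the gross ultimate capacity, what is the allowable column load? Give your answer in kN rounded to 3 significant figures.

P_all ≈ 96.3 kN

q = γ·D_f = 17 × 0.6 = 10.2 kPa.
c·N_c·s_c = 9 × 16.6 × 1.3 = 194.22 kPa
q·N_q = 10.2 × 7.59 = 77.418 kPa
0.5·γ·B·N_γ·s_γ = 0.5 × 17 × 1 × 6.83 × 0.6 = 34.833 kPa
q_ult = 194.22 + 77.418 + 34.833 = 306.47 kPa.
Gross allowable pressure q_all = 306.47 / 2.5 = 122.59 kPa.
Footing area = 0.7854 m², so allowable column load = 122.59 × 0.7854 = 96.281 kN.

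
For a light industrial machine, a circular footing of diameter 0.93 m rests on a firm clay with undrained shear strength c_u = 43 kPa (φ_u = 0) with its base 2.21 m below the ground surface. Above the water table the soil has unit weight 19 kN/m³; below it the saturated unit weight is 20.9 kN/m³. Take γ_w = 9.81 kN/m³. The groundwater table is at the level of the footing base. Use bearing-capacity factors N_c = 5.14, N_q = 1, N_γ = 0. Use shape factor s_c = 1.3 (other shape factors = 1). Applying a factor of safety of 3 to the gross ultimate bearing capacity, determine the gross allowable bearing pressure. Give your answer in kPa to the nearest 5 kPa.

q_all ≈ 110 kPa

q = γ·D_f = 19 × 2.21 = 41.99 kPa.
c·N_c·s_c = 43 × 5.14 × 1.3 = 287.33 kPa
q·N_q = 41.99 × 1 = 41.99 kPa
q_ult = 287.33 + 41.99 = 329.32 kPa.
q_all = q_ult / FS = 329.32 / 3 = 109.77 kPa.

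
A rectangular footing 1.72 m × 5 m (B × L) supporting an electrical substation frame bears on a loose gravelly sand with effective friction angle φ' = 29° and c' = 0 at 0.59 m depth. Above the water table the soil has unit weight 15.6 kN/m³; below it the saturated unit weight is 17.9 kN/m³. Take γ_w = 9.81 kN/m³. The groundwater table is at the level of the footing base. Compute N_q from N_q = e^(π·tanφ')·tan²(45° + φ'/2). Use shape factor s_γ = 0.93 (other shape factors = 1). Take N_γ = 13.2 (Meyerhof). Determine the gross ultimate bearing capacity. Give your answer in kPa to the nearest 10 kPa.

q_ult ≈ 240 kPa

tan29° = 0.5543, so N_q = e^(π×0.5543)·tan²(59.5°) = 5.705 × 2.882 = 16.44.
Overburden at base level: q = 15.6 × 0.59 = 9.204 kPa.
Below the base the soil is submerged, so the ½γBN_γ term uses γ' = 17.9 − 9.81 = 8.09 kN/m³.
Surcharge term q·N_q = 9.204 × 16.443 = 151.34 kPa; self-weight term 0.5·γ·B·N_γ·s_γ = 0.5 × 8.09 × 1.72 × 13.2 × 0.93 = 85.409 kPa.
q_ult = 151.34 + 85.409 = 236.75 kPa.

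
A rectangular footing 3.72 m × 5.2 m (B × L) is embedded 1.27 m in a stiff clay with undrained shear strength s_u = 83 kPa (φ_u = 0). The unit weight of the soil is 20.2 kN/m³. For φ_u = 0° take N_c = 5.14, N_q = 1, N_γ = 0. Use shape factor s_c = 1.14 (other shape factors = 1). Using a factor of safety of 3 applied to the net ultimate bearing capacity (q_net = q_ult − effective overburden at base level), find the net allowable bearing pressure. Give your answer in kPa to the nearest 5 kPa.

Overburden at base level: q = 20.2 × 1.27 = 25.654 kPa.
Cohesion term c·N_c·s_c = 83 × 5.14 × 1.14 = 486.35 kPa; surcharge term q·N_q = 25.654 × 1 = 25.654 kPa.
q_ult = 486.35 + 25.654 = 512 kPa.
Net ultimate: q_net = 512 − 25.654 = 486.35 kPa.
q_all(net) = 486.35 / 3 = 162.12 kPa.

q_all(net) ≈ 160 kPa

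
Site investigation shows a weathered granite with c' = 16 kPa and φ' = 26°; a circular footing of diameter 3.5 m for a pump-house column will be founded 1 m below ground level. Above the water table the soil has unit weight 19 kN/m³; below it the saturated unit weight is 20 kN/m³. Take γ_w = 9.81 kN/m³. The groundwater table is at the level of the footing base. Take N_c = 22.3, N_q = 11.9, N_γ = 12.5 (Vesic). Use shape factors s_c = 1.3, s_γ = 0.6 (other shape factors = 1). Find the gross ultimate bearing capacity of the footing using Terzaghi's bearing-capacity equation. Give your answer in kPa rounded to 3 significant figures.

q_ult ≈ 824 kPa

q = γ·D_f = 19 × 1 = 19 kPa.
For the ½γBN_γ term take γ' = 20 − 9.81 = 10.19 kN/m³ (soil below base is submerged).
c·N_c·s_c = 16 × 22.3 × 1.3 = 463.84 kPa
q·N_q = 19 × 11.9 = 226.1 kPa
0.5·γ·B·N_γ·s_γ = 0.5 × 10.19 × 3.5 × 12.5 × 0.6 = 133.74 kPa
q_ult = 463.84 + 226.1 + 133.74 = 823.68 kPa.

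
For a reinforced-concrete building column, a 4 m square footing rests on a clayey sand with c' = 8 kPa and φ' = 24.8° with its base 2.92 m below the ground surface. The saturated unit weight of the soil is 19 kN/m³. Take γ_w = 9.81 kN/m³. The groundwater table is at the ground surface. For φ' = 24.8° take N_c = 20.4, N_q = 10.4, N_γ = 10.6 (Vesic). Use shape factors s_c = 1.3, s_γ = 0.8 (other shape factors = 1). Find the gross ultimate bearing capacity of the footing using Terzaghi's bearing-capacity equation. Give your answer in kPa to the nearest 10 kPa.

q_ult ≈ 650 kPa

Water table at ground surface, so effective unit weight γ' = 19 − 9.81 = 9.19 kN/m³ is used throughout; overburden q = 9.19 × 2.92 = 26.835 kPa; the same γ' applies in the ½γBN_γ term.
Cohesion term c·N_c·s_c = 8 × 20.4 × 1.3 = 212.16 kPa; surcharge term q·N_q = 26.835 × 10.4 = 279.08 kPa; self-weight term 0.5·γ·B·N_γ·s_γ = 0.5 × 9.19 × 4 × 10.6 × 0.8 = 155.86 kPa.
q_ult = 212.16 + 279.08 + 155.86 = 647.1 kPa.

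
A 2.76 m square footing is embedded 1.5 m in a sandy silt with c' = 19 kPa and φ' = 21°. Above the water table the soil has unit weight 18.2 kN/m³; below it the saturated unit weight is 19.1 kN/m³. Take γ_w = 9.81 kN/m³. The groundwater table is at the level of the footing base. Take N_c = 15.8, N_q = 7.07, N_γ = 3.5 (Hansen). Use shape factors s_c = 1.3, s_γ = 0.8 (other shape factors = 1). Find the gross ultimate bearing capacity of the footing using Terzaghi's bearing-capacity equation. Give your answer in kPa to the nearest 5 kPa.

q_ult ≈ 620 kPa

Effective surcharge at the founding depth q = γ·D_f = 18.2 × 1.5 = 27.3 kPa.
The water table coincides with the base, so in the self-weight term γ → γ' = 9.29 kN/m³.
q_ult = c·N_c·s_c + q·N_q + 0.5·γ·B·N_γ·s_γ
     = 19 × 15.8 × 1.3 + 27.3 × 7.07 + 0.5 × 9.29 × 2.76 × 3.5 × 0.8
     = 390.26 + 193.01 + 35.897 = 619.17 kPa.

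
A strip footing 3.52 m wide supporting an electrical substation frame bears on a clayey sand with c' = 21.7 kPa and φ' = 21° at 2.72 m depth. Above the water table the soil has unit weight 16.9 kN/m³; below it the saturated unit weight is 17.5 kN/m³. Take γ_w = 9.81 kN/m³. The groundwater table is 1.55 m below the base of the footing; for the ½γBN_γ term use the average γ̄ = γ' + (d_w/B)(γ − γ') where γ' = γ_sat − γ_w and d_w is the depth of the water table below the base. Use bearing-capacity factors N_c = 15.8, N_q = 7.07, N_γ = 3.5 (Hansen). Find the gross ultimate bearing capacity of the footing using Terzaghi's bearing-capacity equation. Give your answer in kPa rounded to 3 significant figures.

q_ult ≈ 740 kPa

q = γ·D_f = 16.9 × 2.72 = 45.968 kPa.
γ' = 7.69 kN/m³; averaging over the depth B below the base, γ̄ = γ' + (d_w/B)(γ − γ') = 11.746 kN/m³.
c·N_c = 21.7 × 15.8 = 342.86 kPa
q·N_q = 45.968 × 7.07 = 324.99 kPa
0.5·γ·B·N_γ = 0.5 × 11.746 × 3.52 × 3.5 = 72.353 kPa
q_ult = 342.86 + 324.99 + 72.353 = 740.21 kPa.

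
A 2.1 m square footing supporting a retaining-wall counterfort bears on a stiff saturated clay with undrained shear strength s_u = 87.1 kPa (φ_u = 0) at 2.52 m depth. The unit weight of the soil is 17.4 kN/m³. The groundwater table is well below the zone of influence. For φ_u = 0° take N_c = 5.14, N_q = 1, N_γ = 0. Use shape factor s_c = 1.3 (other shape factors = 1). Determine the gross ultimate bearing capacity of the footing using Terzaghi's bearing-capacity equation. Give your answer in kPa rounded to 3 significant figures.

q_ult ≈ 626 kPa

Effective surcharge at the founding depth q = γ·D_f = 17.4 × 2.52 = 43.848 kPa.
q_ult = c·N_c·s_c + q·N_q
     = 87.1 × 5.14 × 1.3 + 43.848 × 1
     = 582 + 43.848 = 625.85 kPa.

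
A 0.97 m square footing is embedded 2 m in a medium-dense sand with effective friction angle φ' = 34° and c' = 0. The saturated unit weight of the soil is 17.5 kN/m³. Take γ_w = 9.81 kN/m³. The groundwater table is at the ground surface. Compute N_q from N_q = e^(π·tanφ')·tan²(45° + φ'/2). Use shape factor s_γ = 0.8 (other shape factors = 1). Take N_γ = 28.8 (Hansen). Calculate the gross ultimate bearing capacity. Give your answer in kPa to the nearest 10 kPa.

q_ult ≈ 540 kPa

tan34° = 0.6745, so N_q = e^(π×0.6745)·tan²(62°) = 8.323 × 3.537 = 29.44.
With the water table at the surface the whole profile is submerged: γ' = 17.5 − 9.81 = 7.69 kN/m³, so q = γ'·D_f = 15.38 kPa; the same γ' applies in the ½γBN_γ term.
q_ult = q·N_q + 0.5·γ·B·N_γ·s_γ
     = 15.38 × 29.44 + 0.5 × 7.69 × 0.97 × 28.8 × 0.8
     = 452.78 + 85.931 = 538.72 kPa.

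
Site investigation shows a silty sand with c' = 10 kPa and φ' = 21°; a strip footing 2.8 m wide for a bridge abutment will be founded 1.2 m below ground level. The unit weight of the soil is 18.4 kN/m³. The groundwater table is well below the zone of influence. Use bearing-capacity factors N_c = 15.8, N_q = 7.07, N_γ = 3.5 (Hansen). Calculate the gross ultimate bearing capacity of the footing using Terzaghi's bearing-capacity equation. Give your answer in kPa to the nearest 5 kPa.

q = γ·D_f = 18.4 × 1.2 = 22.08 kPa.
c·N_c = 10 × 15.8 = 158 kPa
q·N_q = 22.08 × 7.07 = 156.11 kPa
0.5·γ·B·N_γ = 0.5 × 18.4 × 2.8 × 3.5 = 90.16 kPa
q_ult = 158 + 156.11 + 90.16 = 404.27 kPa.

q_ult ≈ 405 kPa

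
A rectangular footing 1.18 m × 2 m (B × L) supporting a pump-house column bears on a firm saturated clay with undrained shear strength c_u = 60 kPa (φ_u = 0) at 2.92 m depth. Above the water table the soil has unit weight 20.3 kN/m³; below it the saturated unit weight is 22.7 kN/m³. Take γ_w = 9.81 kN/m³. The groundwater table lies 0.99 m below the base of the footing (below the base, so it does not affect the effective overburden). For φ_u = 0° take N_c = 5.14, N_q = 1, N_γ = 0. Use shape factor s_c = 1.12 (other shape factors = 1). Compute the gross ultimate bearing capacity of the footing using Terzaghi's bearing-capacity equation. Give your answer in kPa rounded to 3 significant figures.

q_ult ≈ 405 kPa

Overburden at base level: q = 20.3 × 2.92 = 59.276 kPa.
Cohesion term c·N_c·s_c = 60 × 5.14 × 1.12 = 345.41 kPa; surcharge term q·N_q = 59.276 × 1 = 59.276 kPa.
q_ult = 345.41 + 59.276 = 404.68 kPa.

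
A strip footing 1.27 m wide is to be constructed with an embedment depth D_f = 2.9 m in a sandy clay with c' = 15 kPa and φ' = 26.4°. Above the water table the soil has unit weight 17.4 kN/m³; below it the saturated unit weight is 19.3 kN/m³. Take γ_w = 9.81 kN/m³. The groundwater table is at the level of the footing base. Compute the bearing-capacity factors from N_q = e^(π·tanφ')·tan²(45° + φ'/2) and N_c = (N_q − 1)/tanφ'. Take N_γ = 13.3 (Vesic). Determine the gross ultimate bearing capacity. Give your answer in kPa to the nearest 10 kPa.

tan26.4° = 0.4964, so N_q = e^(π×0.4964)·tan²(58.2°) = 4.756 × 2.601 = 12.37.
N_c = (12.37 − 1)/tan26.4° = 22.91.
Overburden at base level: q = 17.4 × 2.9 = 50.46 kPa.
Below the base the soil is submerged, so the ½γBN_γ term uses γ' = 19.3 − 9.81 = 9.49 kN/m³.
Cohesion term c·N_c = 15 × 22.91 = 343.65 kPa; surcharge term q·N_q = 50.46 × 12.373 = 624.32 kPa; self-weight term 0.5·γ·B·N_γ = 0.5 × 9.49 × 1.27 × 13.3 = 80.148 kPa.
q_ult = 343.65 + 624.32 + 80.148 = 1048.1 kPa.

q_ult ≈ 1050 kPa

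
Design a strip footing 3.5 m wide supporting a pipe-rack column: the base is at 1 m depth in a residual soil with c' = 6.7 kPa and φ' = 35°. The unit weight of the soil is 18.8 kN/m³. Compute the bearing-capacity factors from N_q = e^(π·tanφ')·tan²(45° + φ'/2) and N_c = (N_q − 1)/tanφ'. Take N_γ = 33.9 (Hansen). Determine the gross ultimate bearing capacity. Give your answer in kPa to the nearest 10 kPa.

tan35° = 0.7002, so N_q = e^(π×0.7002)·tan²(62.5°) = 9.023 × 3.69 = 33.3.
N_c = (33.3 − 1)/tan35° = 46.12.
Overburden at base level: q = 18.8 × 1 = 18.8 kPa.
Cohesion term c·N_c = 6.7 × 46.124 = 309.03 kPa; surcharge term q·N_q = 18.8 × 33.296 = 625.97 kPa; self-weight term 0.5·γ·B·N_γ = 0.5 × 18.8 × 3.5 × 33.9 = 1115.3 kPa.
q_ult = 309.03 + 625.97 + 1115.3 = 2050.3 kPa.

q_ult ≈ 2050 kPa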